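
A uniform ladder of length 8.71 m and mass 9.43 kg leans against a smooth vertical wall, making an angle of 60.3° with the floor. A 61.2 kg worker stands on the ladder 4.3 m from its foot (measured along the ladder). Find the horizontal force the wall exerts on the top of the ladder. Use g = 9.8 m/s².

Sum moments about the foot of the ladder (the floor normal and friction both act there and drop out).
Ladder weight 9.43×9.8 = 92.41 N acts at 4.355 m along the ladder; its horizontal arm is 4.355·cos60.3° = 2.158 m → τ = 199.4 N·m clockwise.
Worker: 61.2×9.8 = 599.8 N at 4.3 m → arm 2.13 m → τ = 1278 N·m clockwise.
Wall normal N acts horizontally at the top; its moment arm is the height L sinθ = 8.71·sin60.3° = 7.566 m, counterclockwise.
Balancing moments: N × 7.566 = 1477, giving N = 195 N.

N_wall ≈ 195 N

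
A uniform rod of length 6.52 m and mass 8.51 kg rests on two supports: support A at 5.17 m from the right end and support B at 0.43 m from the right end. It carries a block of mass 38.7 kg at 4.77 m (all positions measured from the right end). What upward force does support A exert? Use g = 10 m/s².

Take moments about support B.
Beam weight: 8.51 × 10 = 85.1 N down at 3.26 m → arm 2.83 m, τ = 85.1 × 2.83 = 240.8 N·m counterclockwise.
Block: 38.7 × 10 = 387 N down at 4.77 m → arm 4.34 m, τ = 387 × 4.34 = 1680 N·m counterclockwise.
Net load moment about support B = 1921 N·m counterclockwise.
Reaction R at support A is upward at 5.17 m, arm 4.74 m → moment R × 4.74 clockwise.
Στ = 0 ⇒ R × 4.74 = 1921 ⇒ R = 405 N.

R_A ≈ 405 N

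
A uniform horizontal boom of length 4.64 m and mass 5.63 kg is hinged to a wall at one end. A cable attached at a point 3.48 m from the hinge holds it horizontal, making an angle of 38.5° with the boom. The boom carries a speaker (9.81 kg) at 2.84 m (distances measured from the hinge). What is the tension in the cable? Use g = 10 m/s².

Choose the hinge as the axis so the unknown hinge reaction has zero arm there.
Beam weight: 5.63 × 10 = 56.3 N down at 2.32 m → arm 2.32 m, τ = 56.3 × 2.32 = 130.6 N·m clockwise.
Speaker: 9.81 × 10 = 98.1 N down at 2.84 m → arm 2.84 m, τ = 98.1 × 2.84 = 278.6 N·m clockwise.
Total clockwise load moment = 409.2 N·m.
The cable tension T acts at 3.48 m; only its component perpendicular to the boom, T sinθ, produces torque. sin 38.5° = 0.6225.
For rotational equilibrium, T × 3.48 × 0.6225 = 409.2, so T = 409.2 / 2.166 = 189 N.

T ≈ 189 N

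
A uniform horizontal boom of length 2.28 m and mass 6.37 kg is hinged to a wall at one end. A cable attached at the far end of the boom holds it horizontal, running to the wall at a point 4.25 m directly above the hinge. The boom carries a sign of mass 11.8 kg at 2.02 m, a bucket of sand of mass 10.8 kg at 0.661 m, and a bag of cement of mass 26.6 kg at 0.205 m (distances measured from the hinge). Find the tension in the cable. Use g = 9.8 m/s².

T ≈ 213 N

Take moments about the hinge.
Beam weight: 6.37 × 9.8 = 62.43 N down at 1.14 m → arm 1.14 m, τ = 62.43 × 1.14 = 71.17 N·m clockwise.
Sign: 11.8 × 9.8 = 115.6 N down at 2.02 m → arm 2.02 m, τ = 115.6 × 2.02 = 233.5 N·m clockwise.
Bucket of sand: 10.8 × 9.8 = 105.8 N down at 0.661 m → arm 0.661 m, τ = 105.8 × 0.661 = 69.93 N·m clockwise.
Bag of cement: 26.6 × 9.8 = 260.7 N down at 0.205 m → arm 0.205 m, τ = 260.7 × 0.205 = 53.44 N·m clockwise.
Total clockwise load moment = 428 N·m.
The cable tension T acts at 2.28 m; only its component perpendicular to the boom, T sinθ, produces torque. sinθ = h/√(h²+d²) = 4.25/√(4.25²+2.28²) = 0.8812.
For rotational equilibrium, T × 2.28 × 0.8812 = 428, so T = 428 / 2.009 = 213 N.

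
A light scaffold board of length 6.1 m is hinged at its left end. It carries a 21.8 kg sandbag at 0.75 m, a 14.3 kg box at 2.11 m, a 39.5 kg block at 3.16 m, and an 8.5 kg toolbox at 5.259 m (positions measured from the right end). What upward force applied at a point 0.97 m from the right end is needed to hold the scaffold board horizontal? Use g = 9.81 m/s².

F ≈ 568 N

About the left end:
Sandbag: 21.8 × 9.81 = 213.9 N down at 0.75 m → arm 5.35 m, τ = 213.9 × 5.35 = 1144 N·m clockwise.
Box: 14.3 × 9.81 = 140.3 N down at 2.11 m → arm 3.99 m, τ = 140.3 × 3.99 = 559.8 N·m clockwise.
Block: 39.5 × 9.81 = 387.5 N down at 3.16 m → arm 2.94 m, τ = 387.5 × 2.94 = 1139 N·m clockwise.
Toolbox: 8.5 × 9.81 = 83.39 N down at 5.259 m → arm 0.841 m, τ = 83.39 × 0.841 = 70.13 N·m clockwise.
Net moment of the loads = 2913 N·m clockwise.
The upward force F acts at a point 0.97 m from the right end, arm 5.13 m, giving F × 5.13 counterclockwise.
Balancing moments: F × 5.13 = 2913, giving F = 2913 / 5.13 = 568 N.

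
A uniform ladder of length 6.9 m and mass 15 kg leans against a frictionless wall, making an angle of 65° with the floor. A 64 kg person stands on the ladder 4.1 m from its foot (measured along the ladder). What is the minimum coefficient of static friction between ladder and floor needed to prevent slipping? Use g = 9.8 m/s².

μ_min ≈ 0.269

Take moments about the foot of the ladder.
Ladder weight 15×9.8 = 147 N acts at 3.45 m along the ladder; its horizontal arm is 3.45·cos65° = 1.458 m → τ = 214.3 N·m clockwise.
Person: 64×9.8 = 627.2 N at 4.1 m → arm 1.733 m → τ = 1087 N·m clockwise.
Wall normal N acts horizontally at the top; its moment arm is the height L sinθ = 6.9·sin65° = 6.254 m, counterclockwise.
For rotational equilibrium, N × 6.254 = 1301, so N = 208 N.
ΣFx = 0 ⇒ f = N_wall = 208 N. ΣFy = 0 ⇒ N_floor = 774.2 N.
μ_min = f / N_floor = 208 / 774.2 = 0.269.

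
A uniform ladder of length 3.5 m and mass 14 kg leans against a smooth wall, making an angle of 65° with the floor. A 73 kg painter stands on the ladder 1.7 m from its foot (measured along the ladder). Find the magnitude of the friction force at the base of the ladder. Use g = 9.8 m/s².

Choose the foot of the ladder as the axis so the floor normal and friction both act there and drop out.
Ladder weight 14×9.8 = 137.2 N acts at 1.75 m along the ladder; its horizontal arm is 1.75·cos65° = 0.7396 m → τ = 101.5 N·m clockwise.
Painter: 73×9.8 = 715.4 N at 1.7 m → arm 0.7185 m → τ = 514 N·m clockwise.
Wall normal N acts horizontally at the top; its moment arm is the height L sinθ = 3.5·sin65° = 3.172 m, counterclockwise.
Balancing moments: N × 3.172 = 615.5, giving N = 194 N.
ΣFx = 0: friction at the foot balances the wall's push, so f = N_wall = 194 N.

f ≈ 194 N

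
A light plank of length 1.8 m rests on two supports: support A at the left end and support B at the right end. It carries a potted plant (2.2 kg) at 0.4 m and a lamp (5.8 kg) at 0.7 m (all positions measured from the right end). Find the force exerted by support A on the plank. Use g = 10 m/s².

R_A ≈ 27.4 N

Sum moments about support B (its reaction then has zero moment arm).
Potted plant: 2.2 × 10 = 22 N down at 0.4 m → arm 0.4 m, τ = 22 × 0.4 = 8.8 N·m counterclockwise.
Lamp: 5.8 × 10 = 58 N down at 0.7 m → arm 0.7 m, τ = 58 × 0.7 = 40.6 N·m counterclockwise.
Net load moment about support B = 49.4 N·m counterclockwise.
Reaction R at support A is upward at 1.8 m, arm 1.8 m → moment R × 1.8 clockwise.
Setting net torque to zero: R × 1.8 = 49.4 → R = 27.4 N.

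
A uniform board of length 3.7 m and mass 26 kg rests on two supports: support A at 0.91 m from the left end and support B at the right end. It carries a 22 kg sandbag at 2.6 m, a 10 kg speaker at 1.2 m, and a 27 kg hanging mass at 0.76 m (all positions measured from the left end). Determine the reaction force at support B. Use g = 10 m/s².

Choose support A as the axis so its reaction then has zero moment arm.
Beam weight: 26 × 10 = 260 N down at 1.85 m → arm 0.94 m, τ = 260 × 0.94 = 244.4 N·m clockwise.
Sandbag: 22 × 10 = 220 N down at 2.6 m → arm 1.69 m, τ = 220 × 1.69 = 371.8 N·m clockwise.
Speaker: 10 × 10 = 100 N down at 1.2 m → arm 0.29 m, τ = 100 × 0.29 = 29 N·m clockwise.
Hanging mass: 27 × 10 = 270 N down at 0.76 m → arm 0.15 m, τ = 270 × 0.15 = 40.5 N·m counterclockwise.
Net load moment about support A = 604.7 N·m clockwise.
Reaction R at support B is upward at 3.7 m, arm 2.79 m → moment R × 2.79 counterclockwise.
Setting net torque to zero: R × 2.79 = 604.7 → R = 217 N.

R_B ≈ 217 N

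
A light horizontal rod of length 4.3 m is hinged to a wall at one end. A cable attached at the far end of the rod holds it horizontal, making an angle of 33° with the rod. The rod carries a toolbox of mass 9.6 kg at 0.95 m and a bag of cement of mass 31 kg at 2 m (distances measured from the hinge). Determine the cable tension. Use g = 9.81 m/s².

T ≈ 298 N

Choose the hinge as the axis so the unknown hinge reaction has zero arm there.
Toolbox: 9.6 × 9.81 = 94.18 N down at 0.95 m → arm 0.95 m, τ = 94.18 × 0.95 = 89.47 N·m clockwise.
Bag of cement: 31 × 9.81 = 304.1 N down at 2 m → arm 2 m, τ = 304.1 × 2 = 608.2 N·m clockwise.
Total clockwise load moment = 697.7 N·m.
The cable tension T acts at 4.3 m; only its component perpendicular to the rod, T sinθ, produces torque. sin 33° = 0.5446.
For rotational equilibrium, T × 4.3 × 0.5446 = 697.7, so T = 697.7 / 2.342 = 298 N.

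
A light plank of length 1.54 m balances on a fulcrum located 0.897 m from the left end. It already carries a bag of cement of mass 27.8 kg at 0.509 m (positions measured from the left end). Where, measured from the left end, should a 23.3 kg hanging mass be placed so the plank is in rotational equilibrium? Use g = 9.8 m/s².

Taking torques about the fulcrum (at 0.897 m from the left end):
Bag of cement: 27.8 × 9.8 = 272.4 N down at 0.509 m → arm 0.388 m, τ = 272.4 × 0.388 = 105.7 N·m counterclockwise.
Net moment of existing loads = 105.7 N·m counterclockwise.
The hanging mass weighs 23.3 × 9.8 = 228.3 N and must supply an equal clockwise moment, so its lever arm about the fulcrum is 105.7 / 228.3 = 0.463 m.
That puts it at 0.897 + 0.463 = 1.36 m from the left end.

x ≈ 1.36 m from the left end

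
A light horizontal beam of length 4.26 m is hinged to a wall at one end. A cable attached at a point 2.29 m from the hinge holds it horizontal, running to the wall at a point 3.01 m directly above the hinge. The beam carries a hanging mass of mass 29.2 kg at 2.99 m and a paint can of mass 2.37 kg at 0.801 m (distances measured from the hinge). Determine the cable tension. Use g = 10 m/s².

Sum moments about the hinge (the unknown hinge reaction has zero arm there).
Hanging mass: 29.2 × 10 = 292 N down at 2.99 m → arm 2.99 m, τ = 292 × 2.99 = 873.1 N·m clockwise.
Paint can: 2.37 × 10 = 23.7 N down at 0.801 m → arm 0.801 m, τ = 23.7 × 0.801 = 18.98 N·m clockwise.
Total clockwise load moment = 892.1 N·m.
The cable tension T acts at 2.29 m; only its component perpendicular to the beam, T sinθ, produces torque. sinθ = h/√(h²+d²) = 3.01/√(3.01²+2.29²) = 0.7959.
Balancing moments: T × 2.29 × 0.7959 = 892.1, giving T = 892.1 / 1.823 = 489 N.

T ≈ 489 N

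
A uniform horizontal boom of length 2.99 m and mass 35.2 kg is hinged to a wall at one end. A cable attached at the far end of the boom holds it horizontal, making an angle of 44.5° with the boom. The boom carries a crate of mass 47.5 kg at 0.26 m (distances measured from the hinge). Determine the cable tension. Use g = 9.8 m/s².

Taking torques about the hinge:
Beam weight: 35.2 × 9.8 = 345 N down at 1.495 m → arm 1.495 m, τ = 345 × 1.495 = 515.8 N·m clockwise.
Crate: 47.5 × 9.8 = 465.5 N down at 0.26 m → arm 0.26 m, τ = 465.5 × 0.26 = 121 N·m clockwise.
Total clockwise load moment = 636.8 N·m.
The cable tension T acts at 2.99 m; only its component perpendicular to the boom, T sinθ, produces torque. sin 44.5° = 0.7009.
Balancing moments: T × 2.99 × 0.7009 = 636.8, giving T = 636.8 / 2.096 = 304 N.

T ≈ 304 N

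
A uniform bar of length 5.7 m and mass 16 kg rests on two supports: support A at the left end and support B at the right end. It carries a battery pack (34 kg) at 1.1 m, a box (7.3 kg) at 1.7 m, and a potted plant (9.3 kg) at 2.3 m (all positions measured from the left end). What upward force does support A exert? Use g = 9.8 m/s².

R_A ≈ 452 N

Choose support B as the axis so its reaction then has zero moment arm.
Beam weight: 16 × 9.8 = 156.8 N down at 2.85 m → arm 2.85 m, τ = 156.8 × 2.85 = 446.9 N·m counterclockwise.
Battery pack: 34 × 9.8 = 333.2 N down at 1.1 m → arm 4.6 m, τ = 333.2 × 4.6 = 1533 N·m counterclockwise.
Box: 7.3 × 9.8 = 71.54 N down at 1.7 m → arm 4 m, τ = 71.54 × 4 = 286.2 N·m counterclockwise.
Potted plant: 9.3 × 9.8 = 91.14 N down at 2.3 m → arm 3.4 m, τ = 91.14 × 3.4 = 309.9 N·m counterclockwise.
Net load moment about support B = 2576 N·m counterclockwise.
Reaction R at support A is upward at 0 m, arm 5.7 m → moment R × 5.7 clockwise.
Balancing moments: R × 5.7 = 2576, giving R = 452 N.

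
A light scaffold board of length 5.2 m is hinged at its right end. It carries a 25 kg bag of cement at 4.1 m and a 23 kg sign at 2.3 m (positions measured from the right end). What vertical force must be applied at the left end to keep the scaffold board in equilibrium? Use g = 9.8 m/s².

Choose the right end as the axis so the unknown pivot reaction has zero arm there.
Bag of cement: 25 × 9.8 = 245 N down at 4.1 m → arm 4.1 m, τ = 245 × 4.1 = 1004 N·m counterclockwise.
Sign: 23 × 9.8 = 225.4 N down at 2.3 m → arm 2.3 m, τ = 225.4 × 2.3 = 518.4 N·m counterclockwise.
Net moment of the loads = 1522 N·m counterclockwise.
The upward force F acts at the left end, arm 5.2 m, giving F × 5.2 clockwise.
Balancing moments: F × 5.2 = 1522, giving F = 1522 / 5.2 = 293 N.

F ≈ 293 N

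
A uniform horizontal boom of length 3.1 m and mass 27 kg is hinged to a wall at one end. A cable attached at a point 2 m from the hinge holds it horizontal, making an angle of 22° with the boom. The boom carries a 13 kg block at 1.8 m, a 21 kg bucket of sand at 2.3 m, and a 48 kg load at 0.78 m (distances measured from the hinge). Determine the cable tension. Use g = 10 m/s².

Taking torques about the hinge:
Beam weight: 27 × 10 = 270 N down at 1.55 m → arm 1.55 m, τ = 270 × 1.55 = 418.5 N·m clockwise.
Block: 13 × 10 = 130 N down at 1.8 m → arm 1.8 m, τ = 130 × 1.8 = 234 N·m clockwise.
Bucket of sand: 21 × 10 = 210 N down at 2.3 m → arm 2.3 m, τ = 210 × 2.3 = 483 N·m clockwise.
Load: 48 × 10 = 480 N down at 0.78 m → arm 0.78 m, τ = 480 × 0.78 = 374.4 N·m clockwise.
Total clockwise load moment = 1510 N·m.
The cable tension T acts at 2 m; only its component perpendicular to the boom, T sinθ, produces torque. sin 22° = 0.3746.
Setting net torque to zero: T × 2 × 0.3746 = 1510 → T = 1510 / 0.7492 = 2020 N.

T ≈ 2020 N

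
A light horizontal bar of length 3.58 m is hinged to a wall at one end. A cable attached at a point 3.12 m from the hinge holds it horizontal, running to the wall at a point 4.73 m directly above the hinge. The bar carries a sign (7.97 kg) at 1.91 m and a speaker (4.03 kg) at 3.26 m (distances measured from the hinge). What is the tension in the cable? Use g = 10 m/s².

Taking torques about the hinge:
Sign: 7.97 × 10 = 79.7 N down at 1.91 m → arm 1.91 m, τ = 79.7 × 1.91 = 152.2 N·m clockwise.
Speaker: 4.03 × 10 = 40.3 N down at 3.26 m → arm 3.26 m, τ = 40.3 × 3.26 = 131.4 N·m clockwise.
Total clockwise load moment = 283.6 N·m.
The cable tension T acts at 3.12 m; only its component perpendicular to the bar, T sinθ, produces torque. sinθ = h/√(h²+d²) = 4.73/√(4.73²+3.12²) = 0.8348.
Balancing moments: T × 3.12 × 0.8348 = 283.6, giving T = 283.6 / 2.605 = 109 N.

T ≈ 109 N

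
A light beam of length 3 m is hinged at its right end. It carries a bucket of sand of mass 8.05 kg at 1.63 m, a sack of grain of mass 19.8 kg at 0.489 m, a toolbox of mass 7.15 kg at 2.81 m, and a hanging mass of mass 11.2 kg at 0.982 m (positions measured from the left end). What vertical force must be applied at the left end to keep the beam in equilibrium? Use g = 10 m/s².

F ≈ 282 N

Choose the right end as the axis so the unknown pivot reaction has zero arm there.
Bucket of sand: 8.05 × 10 = 80.5 N down at 1.63 m → arm 1.37 m, τ = 80.5 × 1.37 = 110.3 N·m counterclockwise.
Sack of grain: 19.8 × 10 = 198 N down at 0.489 m → arm 2.511 m, τ = 198 × 2.511 = 497.2 N·m counterclockwise.
Toolbox: 7.15 × 10 = 71.5 N down at 2.81 m → arm 0.19 m, τ = 71.5 × 0.19 = 13.59 N·m counterclockwise.
Hanging mass: 11.2 × 10 = 112 N down at 0.982 m → arm 2.018 m, τ = 112 × 2.018 = 226 N·m counterclockwise.
Net moment of the loads = 847.1 N·m counterclockwise.
The upward force F acts at the left end, arm 3 m, giving F × 3 clockwise.
For rotational equilibrium, F × 3 = 847.1, so F = 847.1 / 3 = 282 N.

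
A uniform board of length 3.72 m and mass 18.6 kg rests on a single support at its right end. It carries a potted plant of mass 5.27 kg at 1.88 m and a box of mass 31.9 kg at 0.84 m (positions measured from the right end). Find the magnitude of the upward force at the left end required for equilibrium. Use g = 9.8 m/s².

F ≈ 188 N

About the right end:
Beam weight: 18.6 × 9.8 = 182.3 N down at 1.86 m → arm 1.86 m, τ = 182.3 × 1.86 = 339.1 N·m counterclockwise.
Potted plant: 5.27 × 9.8 = 51.65 N down at 1.88 m → arm 1.88 m, τ = 51.65 × 1.88 = 97.1 N·m counterclockwise.
Box: 31.9 × 9.8 = 312.6 N down at 0.84 m → arm 0.84 m, τ = 312.6 × 0.84 = 262.6 N·m counterclockwise.
Net moment of the loads = 698.8 N·m counterclockwise.
The upward force F acts at the left end, arm 3.72 m, giving F × 3.72 clockwise.
Στ = 0 ⇒ F × 3.72 = 698.8 ⇒ F = 698.8 / 3.72 = 188 N.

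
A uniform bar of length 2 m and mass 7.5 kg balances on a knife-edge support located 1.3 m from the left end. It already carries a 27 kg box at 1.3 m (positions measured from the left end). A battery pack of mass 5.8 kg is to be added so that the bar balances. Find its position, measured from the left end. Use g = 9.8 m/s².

x ≈ 1.69 m from the left end

About the knife-edge support (at 1.3 m from the left end):
Beam weight: 7.5 × 9.8 = 73.5 N down at 1 m → arm 0.3 m, τ = 73.5 × 0.3 = 22.05 N·m counterclockwise.
Box: acts at the knife-edge support, moment arm 0 → no torque.
Net moment of existing loads = 22.05 N·m counterclockwise.
The battery pack weighs 5.8 × 9.8 = 56.84 N and must supply an equal clockwise moment, so its lever arm about the knife-edge support is 22.05 / 56.84 = 0.388 m.
That puts it at 1.3 + 0.388 = 1.69 m from the left end.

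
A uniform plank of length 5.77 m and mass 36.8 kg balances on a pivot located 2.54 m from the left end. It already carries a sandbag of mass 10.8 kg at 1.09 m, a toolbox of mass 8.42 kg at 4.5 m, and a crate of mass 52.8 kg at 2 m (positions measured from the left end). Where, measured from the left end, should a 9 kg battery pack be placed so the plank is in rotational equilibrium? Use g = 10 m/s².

x ≈ 4.2 m from the left end

Sum moments about the pivot (at 2.54 m from the left end) (the support reaction has zero arm there).
Beam weight: 36.8 × 10 = 368 N down at 2.885 m → arm 0.345 m, τ = 368 × 0.345 = 127 N·m clockwise.
Sandbag: 10.8 × 10 = 108 N down at 1.09 m → arm 1.45 m, τ = 108 × 1.45 = 156.6 N·m counterclockwise.
Toolbox: 8.42 × 10 = 84.2 N down at 4.5 m → arm 1.96 m, τ = 84.2 × 1.96 = 165 N·m clockwise.
Crate: 52.8 × 10 = 528 N down at 2 m → arm 0.54 m, τ = 528 × 0.54 = 285.1 N·m counterclockwise.
Net moment of existing loads = 149.7 N·m counterclockwise.
The battery pack weighs 9 × 10 = 90 N and must supply an equal clockwise moment, so its lever arm about the pivot is 149.7 / 90 = 1.66 m.
That puts it at 2.54 + 1.66 = 4.2 m from the left end.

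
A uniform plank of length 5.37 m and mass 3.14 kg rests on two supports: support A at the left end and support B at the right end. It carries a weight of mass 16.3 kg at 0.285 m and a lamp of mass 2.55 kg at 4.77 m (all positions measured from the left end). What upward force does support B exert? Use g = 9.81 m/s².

Taking torques about support A:
Beam weight: 3.14 × 9.81 = 30.8 N down at 2.685 m → arm 2.685 m, τ = 30.8 × 2.685 = 82.7 N·m clockwise.
Weight: 16.3 × 9.81 = 159.9 N down at 0.285 m → arm 0.285 m, τ = 159.9 × 0.285 = 45.57 N·m clockwise.
Lamp: 2.55 × 9.81 = 25.02 N down at 4.77 m → arm 4.77 m, τ = 25.02 × 4.77 = 119.3 N·m clockwise.
Net load moment about support A = 247.6 N·m clockwise.
Reaction R at support B is upward at 5.37 m, arm 5.37 m → moment R × 5.37 counterclockwise.
Στ = 0 ⇒ R × 5.37 = 247.6 ⇒ R = 46.1 N.

R_B ≈ 46.1 N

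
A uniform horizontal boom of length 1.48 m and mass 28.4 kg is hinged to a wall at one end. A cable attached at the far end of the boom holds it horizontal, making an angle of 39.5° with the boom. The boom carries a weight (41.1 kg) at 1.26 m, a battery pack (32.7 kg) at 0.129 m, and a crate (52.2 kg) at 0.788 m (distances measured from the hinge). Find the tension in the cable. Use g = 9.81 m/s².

T ≈ 1230 N

Sum moments about the hinge (the unknown hinge reaction has zero arm there).
Beam weight: 28.4 × 9.81 = 278.6 N down at 0.74 m → arm 0.74 m, τ = 278.6 × 0.74 = 206.2 N·m clockwise.
Weight: 41.1 × 9.81 = 403.2 N down at 1.26 m → arm 1.26 m, τ = 403.2 × 1.26 = 508 N·m clockwise.
Battery pack: 32.7 × 9.81 = 320.8 N down at 0.129 m → arm 0.129 m, τ = 320.8 × 0.129 = 41.38 N·m clockwise.
Crate: 52.2 × 9.81 = 512.1 N down at 0.788 m → arm 0.788 m, τ = 512.1 × 0.788 = 403.5 N·m clockwise.
Total clockwise load moment = 1159 N·m.
The cable tension T acts at 1.48 m; only its component perpendicular to the boom, T sinθ, produces torque. sin 39.5° = 0.6361.
Στ = 0 ⇒ T × 1.48 × 0.6361 = 1159 ⇒ T = 1159 / 0.9414 = 1230 N.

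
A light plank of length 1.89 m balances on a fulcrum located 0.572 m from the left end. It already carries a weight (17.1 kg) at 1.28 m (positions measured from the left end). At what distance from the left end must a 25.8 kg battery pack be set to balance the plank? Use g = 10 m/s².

Taking torques about the fulcrum (at 0.572 m from the left end):
Weight: 17.1 × 10 = 171 N down at 1.28 m → arm 0.708 m, τ = 171 × 0.708 = 121.1 N·m clockwise.
Net moment of existing loads = 121.1 N·m clockwise.
The battery pack weighs 25.8 × 10 = 258 N and must supply an equal counterclockwise moment, so its lever arm about the fulcrum is 121.1 / 258 = 0.469 m.
That puts it at 0.572 − 0.469 = 0.103 m from the left end.

x ≈ 0.103 m from the left end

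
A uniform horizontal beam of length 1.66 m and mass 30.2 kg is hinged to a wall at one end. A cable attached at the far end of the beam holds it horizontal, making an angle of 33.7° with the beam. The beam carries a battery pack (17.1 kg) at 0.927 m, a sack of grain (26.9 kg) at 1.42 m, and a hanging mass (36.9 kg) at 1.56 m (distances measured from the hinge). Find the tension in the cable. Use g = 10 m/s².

T ≈ 1480 N

About the hinge:
Beam weight: 30.2 × 10 = 302 N down at 0.83 m → arm 0.83 m, τ = 302 × 0.83 = 250.7 N·m clockwise.
Battery pack: 17.1 × 10 = 171 N down at 0.927 m → arm 0.927 m, τ = 171 × 0.927 = 158.5 N·m clockwise.
Sack of grain: 26.9 × 10 = 269 N down at 1.42 m → arm 1.42 m, τ = 269 × 1.42 = 382 N·m clockwise.
Hanging mass: 36.9 × 10 = 369 N down at 1.56 m → arm 1.56 m, τ = 369 × 1.56 = 575.6 N·m clockwise.
Total clockwise load moment = 1367 N·m.
The cable tension T acts at 1.66 m; only its component perpendicular to the beam, T sinθ, produces torque. sin 33.7° = 0.5548.
Στ = 0 ⇒ T × 1.66 × 0.5548 = 1367 ⇒ T = 1367 / 0.921 = 1480 N.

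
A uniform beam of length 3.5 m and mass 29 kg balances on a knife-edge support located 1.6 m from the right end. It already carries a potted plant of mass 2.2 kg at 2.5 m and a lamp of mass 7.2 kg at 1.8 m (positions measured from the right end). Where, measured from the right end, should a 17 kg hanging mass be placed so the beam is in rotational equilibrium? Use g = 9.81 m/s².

x ≈ 1.14 m from the right end

Sum moments about the knife-edge support (at 1.6 m from the right end) (the support reaction has zero arm there).
Beam weight: 29 × 9.81 = 284.5 N down at 1.75 m → arm 0.15 m, τ = 284.5 × 0.15 = 42.67 N·m counterclockwise.
Potted plant: 2.2 × 9.81 = 21.58 N down at 2.5 m → arm 0.9 m, τ = 21.58 × 0.9 = 19.42 N·m counterclockwise.
Lamp: 7.2 × 9.81 = 70.63 N down at 1.8 m → arm 0.2 m, τ = 70.63 × 0.2 = 14.13 N·m counterclockwise.
Net moment of existing loads = 76.22 N·m counterclockwise.
The hanging mass weighs 17 × 9.81 = 166.8 N and must supply an equal clockwise moment, so its lever arm about the knife-edge support is 76.22 / 166.8 = 0.457 m.
That puts it at 1.6 − 0.457 = 1.14 m from the right end.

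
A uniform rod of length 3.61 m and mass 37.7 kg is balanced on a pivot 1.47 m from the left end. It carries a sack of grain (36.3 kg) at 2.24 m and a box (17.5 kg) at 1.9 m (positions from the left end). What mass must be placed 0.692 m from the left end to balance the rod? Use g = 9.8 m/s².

Take moments about the pivot (at 1.47 m from the left end).
Beam weight: 37.7 × 9.8 = 369.5 N down at 1.805 m → arm 0.335 m, τ = 369.5 × 0.335 = 123.8 N·m clockwise.
Sack of grain: 36.3 × 9.8 = 355.7 N down at 2.24 m → arm 0.77 m, τ = 355.7 × 0.77 = 273.9 N·m clockwise.
Box: 17.5 × 9.8 = 171.5 N down at 1.9 m → arm 0.43 m, τ = 171.5 × 0.43 = 73.75 N·m clockwise.
Net moment of known loads = 471.4 N·m clockwise.
An unknown mass m at 0.692 m has arm 0.778 m; its moment is m·g·0.778 counterclockwise.
Στ = 0 ⇒ m × 9.8 × 0.778 = 471.4 ⇒ m = 471.4 / (9.8 × 0.778) = 61.8 kg.

m ≈ 61.8 kg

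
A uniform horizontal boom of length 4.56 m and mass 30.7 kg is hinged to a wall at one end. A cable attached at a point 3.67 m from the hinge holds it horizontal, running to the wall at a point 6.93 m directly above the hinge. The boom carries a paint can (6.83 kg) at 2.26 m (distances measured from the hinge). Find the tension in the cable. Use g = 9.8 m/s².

Sum moments about the hinge (the unknown hinge reaction has zero arm there).
Beam weight: 30.7 × 9.8 = 300.9 N down at 2.28 m → arm 2.28 m, τ = 300.9 × 2.28 = 686.1 N·m clockwise.
Paint can: 6.83 × 9.8 = 66.93 N down at 2.26 m → arm 2.26 m, τ = 66.93 × 2.26 = 151.3 N·m clockwise.
Total clockwise load moment = 837.4 N·m.
The cable tension T acts at 3.67 m; only its component perpendicular to the boom, T sinθ, produces torque. sinθ = h/√(h²+d²) = 6.93/√(6.93²+3.67²) = 0.8837.
Setting net torque to zero: T × 3.67 × 0.8837 = 837.4 → T = 837.4 / 3.243 = 258 N.

T ≈ 258 N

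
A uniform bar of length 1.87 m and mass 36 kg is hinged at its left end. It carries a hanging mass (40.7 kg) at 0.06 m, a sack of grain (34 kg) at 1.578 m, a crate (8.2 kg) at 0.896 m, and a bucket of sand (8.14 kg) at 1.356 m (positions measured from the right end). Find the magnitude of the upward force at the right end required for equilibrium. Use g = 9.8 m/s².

Take moments about the left end.
Beam weight: 36 × 9.8 = 352.8 N down at 0.935 m → arm 0.935 m, τ = 352.8 × 0.935 = 329.9 N·m clockwise.
Hanging mass: 40.7 × 9.8 = 398.9 N down at 0.06 m → arm 1.81 m, τ = 398.9 × 1.81 = 722 N·m clockwise.
Sack of grain: 34 × 9.8 = 333.2 N down at 1.578 m → arm 0.292 m, τ = 333.2 × 0.292 = 97.29 N·m clockwise.
Crate: 8.2 × 9.8 = 80.36 N down at 0.896 m → arm 0.974 m, τ = 80.36 × 0.974 = 78.27 N·m clockwise.
Bucket of sand: 8.14 × 9.8 = 79.77 N down at 1.356 m → arm 0.514 m, τ = 79.77 × 0.514 = 41 N·m clockwise.
Net moment of the loads = 1268 N·m clockwise.
The upward force F acts at the right end, arm 1.87 m, giving F × 1.87 counterclockwise.
For rotational equilibrium, F × 1.87 = 1268, so F = 1268 / 1.87 = 678 N.

F ≈ 678 N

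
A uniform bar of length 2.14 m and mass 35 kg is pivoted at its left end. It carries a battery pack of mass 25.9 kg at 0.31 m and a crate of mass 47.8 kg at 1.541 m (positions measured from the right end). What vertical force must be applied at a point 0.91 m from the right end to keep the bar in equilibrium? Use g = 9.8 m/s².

Take moments about the left end.
Beam weight: 35 × 9.8 = 343 N down at 1.07 m → arm 1.07 m, τ = 343 × 1.07 = 367 N·m clockwise.
Battery pack: 25.9 × 9.8 = 253.8 N down at 0.31 m → arm 1.83 m, τ = 253.8 × 1.83 = 464.5 N·m clockwise.
Crate: 47.8 × 9.8 = 468.4 N down at 1.541 m → arm 0.599 m, τ = 468.4 × 0.599 = 280.6 N·m clockwise.
Net moment of the loads = 1112 N·m clockwise.
The upward force F acts at a point 0.91 m from the right end, arm 1.23 m, giving F × 1.23 counterclockwise.
For rotational equilibrium, F × 1.23 = 1112, so F = 1112 / 1.23 = 904 N.

F ≈ 904 N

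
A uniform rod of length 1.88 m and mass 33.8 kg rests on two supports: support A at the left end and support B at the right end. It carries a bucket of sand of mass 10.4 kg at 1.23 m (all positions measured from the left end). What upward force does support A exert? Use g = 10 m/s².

R_A ≈ 205 N

About support B:
Beam weight: 33.8 × 10 = 338 N down at 0.94 m → arm 0.94 m, τ = 338 × 0.94 = 317.7 N·m counterclockwise.
Bucket of sand: 10.4 × 10 = 104 N down at 1.23 m → arm 0.65 m, τ = 104 × 0.65 = 67.6 N·m counterclockwise.
Net load moment about support B = 385.3 N·m counterclockwise.
Reaction R at support A is upward at 0 m, arm 1.88 m → moment R × 1.88 clockwise.
Setting net torque to zero: R × 1.88 = 385.3 → R = 205 N.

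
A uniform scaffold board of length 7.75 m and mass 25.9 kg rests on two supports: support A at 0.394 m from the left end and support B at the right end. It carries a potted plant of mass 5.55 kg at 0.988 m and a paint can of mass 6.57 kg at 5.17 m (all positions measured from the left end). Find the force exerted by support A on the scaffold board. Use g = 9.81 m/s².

R_A ≈ 206 N

Take moments about support B.
Beam weight: 25.9 × 9.81 = 254.1 N down at 3.875 m → arm 3.875 m, τ = 254.1 × 3.875 = 984.6 N·m counterclockwise.
Potted plant: 5.55 × 9.81 = 54.45 N down at 0.988 m → arm 6.762 m, τ = 54.45 × 6.762 = 368.2 N·m counterclockwise.
Paint can: 6.57 × 9.81 = 64.45 N down at 5.17 m → arm 2.58 m, τ = 64.45 × 2.58 = 166.3 N·m counterclockwise.
Net load moment about support B = 1519 N·m counterclockwise.
Reaction R at support A is upward at 0.394 m, arm 7.356 m → moment R × 7.356 clockwise.
Setting net torque to zero: R × 7.356 = 1519 → R = 206 N.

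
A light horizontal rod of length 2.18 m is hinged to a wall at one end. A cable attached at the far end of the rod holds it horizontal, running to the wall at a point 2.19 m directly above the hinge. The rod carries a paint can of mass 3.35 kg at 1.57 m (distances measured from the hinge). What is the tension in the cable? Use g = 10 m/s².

Choose the hinge as the axis so the unknown hinge reaction has zero arm there.
Paint can: 3.35 × 10 = 33.5 N down at 1.57 m → arm 1.57 m, τ = 33.5 × 1.57 = 52.59 N·m clockwise.
Total clockwise load moment = 52.59 N·m.
The cable tension T acts at 2.18 m; only its component perpendicular to the rod, T sinθ, produces torque. sinθ = h/√(h²+d²) = 2.19/√(2.19²+2.18²) = 0.7087.
Balancing moments: T × 2.18 × 0.7087 = 52.59, giving T = 52.59 / 1.545 = 34 N.

T ≈ 34 N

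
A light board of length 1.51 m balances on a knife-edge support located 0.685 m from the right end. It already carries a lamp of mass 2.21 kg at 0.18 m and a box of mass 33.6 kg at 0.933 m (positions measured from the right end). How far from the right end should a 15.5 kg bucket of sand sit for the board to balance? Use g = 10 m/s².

x ≈ 0.219 m from the right end

Taking torques about the knife-edge support (at 0.685 m from the right end):
Lamp: 2.21 × 10 = 22.1 N down at 0.18 m → arm 0.505 m, τ = 22.1 × 0.505 = 11.16 N·m clockwise.
Box: 33.6 × 10 = 336 N down at 0.933 m → arm 0.248 m, τ = 336 × 0.248 = 83.33 N·m counterclockwise.
Net moment of existing loads = 72.17 N·m counterclockwise.
The bucket of sand weighs 15.5 × 10 = 155 N and must supply an equal clockwise moment, so its lever arm about the knife-edge support is 72.17 / 155 = 0.466 m.
That puts it at 0.685 − 0.466 = 0.219 m from the right end.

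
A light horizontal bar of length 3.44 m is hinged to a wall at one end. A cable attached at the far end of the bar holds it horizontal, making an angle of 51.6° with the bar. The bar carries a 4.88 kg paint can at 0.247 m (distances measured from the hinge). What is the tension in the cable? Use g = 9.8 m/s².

T ≈ 4.38 N

Choose the hinge as the axis so the unknown hinge reaction has zero arm there.
Paint can: 4.88 × 9.8 = 47.82 N down at 0.247 m → arm 0.247 m, τ = 47.82 × 0.247 = 11.81 N·m clockwise.
Total clockwise load moment = 11.81 N·m.
The cable tension T acts at 3.44 m; only its component perpendicular to the bar, T sinθ, produces torque. sin 51.6° = 0.7837.
Στ = 0 ⇒ T × 3.44 × 0.7837 = 11.81 ⇒ T = 11.81 / 2.696 = 4.38 N.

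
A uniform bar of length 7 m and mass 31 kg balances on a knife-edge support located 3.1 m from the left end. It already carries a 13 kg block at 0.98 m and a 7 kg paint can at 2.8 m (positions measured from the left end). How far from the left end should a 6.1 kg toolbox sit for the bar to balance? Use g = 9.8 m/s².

x ≈ 5.93 m from the left end

Take moments about the knife-edge support (at 3.1 m from the left end).
Beam weight: 31 × 9.8 = 303.8 N down at 3.5 m → arm 0.4 m, τ = 303.8 × 0.4 = 121.5 N·m clockwise.
Block: 13 × 9.8 = 127.4 N down at 0.98 m → arm 2.12 m, τ = 127.4 × 2.12 = 270.1 N·m counterclockwise.
Paint can: 7 × 9.8 = 68.6 N down at 2.8 m → arm 0.3 m, τ = 68.6 × 0.3 = 20.58 N·m counterclockwise.
Net moment of existing loads = 169.2 N·m counterclockwise.
The toolbox weighs 6.1 × 9.8 = 59.78 N and must supply an equal clockwise moment, so its lever arm about the knife-edge support is 169.2 / 59.78 = 2.83 m.
That puts it at 3.1 + 2.83 = 5.93 m from the left end.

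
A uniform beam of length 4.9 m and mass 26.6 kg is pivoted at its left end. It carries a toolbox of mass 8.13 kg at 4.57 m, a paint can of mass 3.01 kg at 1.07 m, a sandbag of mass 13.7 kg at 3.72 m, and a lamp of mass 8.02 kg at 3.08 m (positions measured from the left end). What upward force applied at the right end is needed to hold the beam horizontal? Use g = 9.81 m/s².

About the left end:
Beam weight: 26.6 × 9.81 = 260.9 N down at 2.45 m → arm 2.45 m, τ = 260.9 × 2.45 = 639.2 N·m clockwise.
Toolbox: 8.13 × 9.81 = 79.76 N down at 4.57 m → arm 4.57 m, τ = 79.76 × 4.57 = 364.5 N·m clockwise.
Paint can: 3.01 × 9.81 = 29.53 N down at 1.07 m → arm 1.07 m, τ = 29.53 × 1.07 = 31.6 N·m clockwise.
Sandbag: 13.7 × 9.81 = 134.4 N down at 3.72 m → arm 3.72 m, τ = 134.4 × 3.72 = 500 N·m clockwise.
Lamp: 8.02 × 9.81 = 78.68 N down at 3.08 m → arm 3.08 m, τ = 78.68 × 3.08 = 242.3 N·m clockwise.
Net moment of the loads = 1778 N·m clockwise.
The upward force F acts at the right end, arm 4.9 m, giving F × 4.9 counterclockwise.
Balancing moments: F × 4.9 = 1778, giving F = 1778 / 4.9 = 363 N.

F ≈ 363 N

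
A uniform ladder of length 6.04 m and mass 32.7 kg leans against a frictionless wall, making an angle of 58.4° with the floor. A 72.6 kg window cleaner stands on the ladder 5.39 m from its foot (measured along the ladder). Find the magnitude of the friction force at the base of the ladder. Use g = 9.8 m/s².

Taking torques about the foot of the ladder:
Ladder weight 32.7×9.8 = 320.5 N acts at 3.02 m along the ladder; its horizontal arm is 3.02·cos58.4° = 1.582 m → τ = 507 N·m clockwise.
Window cleaner: 72.6×9.8 = 711.5 N at 5.39 m → arm 2.824 m → τ = 2009 N·m clockwise.
Wall normal N acts horizontally at the top; its moment arm is the height L sinθ = 6.04·sin58.4° = 5.144 m, counterclockwise.
Setting net torque to zero: N × 5.144 = 2516 → N = 489 N.
ΣFx = 0: friction at the foot balances the wall's push, so f = N_wall = 489 N.

f ≈ 489 N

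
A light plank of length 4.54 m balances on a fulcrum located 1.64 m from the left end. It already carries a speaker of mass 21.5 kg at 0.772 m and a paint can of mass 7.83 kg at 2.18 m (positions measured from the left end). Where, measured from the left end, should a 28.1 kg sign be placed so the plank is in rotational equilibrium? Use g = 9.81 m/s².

x ≈ 2.15 m from the left end

About the fulcrum (at 1.64 m from the left end):
Speaker: 21.5 × 9.81 = 210.9 N down at 0.772 m → arm 0.868 m, τ = 210.9 × 0.868 = 183.1 N·m counterclockwise.
Paint can: 7.83 × 9.81 = 76.81 N down at 2.18 m → arm 0.54 m, τ = 76.81 × 0.54 = 41.48 N·m clockwise.
Net moment of existing loads = 141.6 N·m counterclockwise.
The sign weighs 28.1 × 9.81 = 275.7 N and must supply an equal clockwise moment, so its lever arm about the fulcrum is 141.6 / 275.7 = 0.514 m.
That puts it at 1.64 + 0.514 = 2.15 m from the left end.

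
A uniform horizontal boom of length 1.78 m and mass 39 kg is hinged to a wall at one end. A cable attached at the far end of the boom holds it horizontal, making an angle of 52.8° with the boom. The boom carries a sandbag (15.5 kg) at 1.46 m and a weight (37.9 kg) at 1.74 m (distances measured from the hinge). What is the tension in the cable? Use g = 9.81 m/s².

T ≈ 853 N

Sum moments about the hinge (the unknown hinge reaction has zero arm there).
Beam weight: 39 × 9.81 = 382.6 N down at 0.89 m → arm 0.89 m, τ = 382.6 × 0.89 = 340.5 N·m clockwise.
Sandbag: 15.5 × 9.81 = 152.1 N down at 1.46 m → arm 1.46 m, τ = 152.1 × 1.46 = 222.1 N·m clockwise.
Weight: 37.9 × 9.81 = 371.8 N down at 1.74 m → arm 1.74 m, τ = 371.8 × 1.74 = 646.9 N·m clockwise.
Total clockwise load moment = 1210 N·m.
The cable tension T acts at 1.78 m; only its component perpendicular to the boom, T sinθ, produces torque. sin 52.8° = 0.7965.
Balancing moments: T × 1.78 × 0.7965 = 1210, giving T = 1210 / 1.418 = 853 N.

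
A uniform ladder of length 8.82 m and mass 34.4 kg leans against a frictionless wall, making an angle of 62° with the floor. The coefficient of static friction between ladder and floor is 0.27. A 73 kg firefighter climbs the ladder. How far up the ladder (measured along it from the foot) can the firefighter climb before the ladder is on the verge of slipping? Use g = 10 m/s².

d ≈ 4.51 m

Take moments about the foot of the ladder.
Ladder weight 34.4×10 = 344 N acts at 4.41 m along the ladder; its horizontal arm is 4.41·cos62° = 2.07 m → τ = 712.1 N·m clockwise.
Firefighter weight 73×10 = 730 N at distance d → arm d·cos62° → τ = 730·d·0.4695 clockwise.
Wall normal N at the top has arm L sinθ = 7.788 m counterclockwise, so Στ = 0 gives N·7.788 = 712.1 + 342.7·d.
ΣFy = 0 ⇒ N_floor = 1074 N, so the maximum friction is μ_s·N_floor = 0.27×1074 = 290 N. ΣFx = 0 ⇒ N_wall = f, so at the slipping point N = 290 N.
Substituting: 290×7.788 = 712.1 + 342.7·d ⇒ d = (2259 − 712.1) / 342.7 = 4.51 m.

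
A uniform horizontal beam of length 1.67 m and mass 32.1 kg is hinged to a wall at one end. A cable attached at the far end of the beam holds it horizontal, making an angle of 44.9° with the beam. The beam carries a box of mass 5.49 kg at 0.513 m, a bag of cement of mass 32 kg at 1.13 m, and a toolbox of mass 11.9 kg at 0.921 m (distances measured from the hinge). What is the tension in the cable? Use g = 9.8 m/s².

Choose the hinge as the axis so the unknown hinge reaction has zero arm there.
Beam weight: 32.1 × 9.8 = 314.6 N down at 0.835 m → arm 0.835 m, τ = 314.6 × 0.835 = 262.7 N·m clockwise.
Box: 5.49 × 9.8 = 53.8 N down at 0.513 m → arm 0.513 m, τ = 53.8 × 0.513 = 27.6 N·m clockwise.
Bag of cement: 32 × 9.8 = 313.6 N down at 1.13 m → arm 1.13 m, τ = 313.6 × 1.13 = 354.4 N·m clockwise.
Toolbox: 11.9 × 9.8 = 116.6 N down at 0.921 m → arm 0.921 m, τ = 116.6 × 0.921 = 107.4 N·m clockwise.
Total clockwise load moment = 752.1 N·m.
The cable tension T acts at 1.67 m; only its component perpendicular to the beam, T sinθ, produces torque. sin 44.9° = 0.7059.
Στ = 0 ⇒ T × 1.67 × 0.7059 = 752.1 ⇒ T = 752.1 / 1.179 = 638 N.

T ≈ 638 N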